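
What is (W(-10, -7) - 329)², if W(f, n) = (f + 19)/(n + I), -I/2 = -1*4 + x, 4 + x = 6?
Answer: 110224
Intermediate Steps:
x = 2 (x = -4 + 6 = 2)
I = 4 (I = -2*(-1*4 + 2) = -2*(-4 + 2) = -2*(-2) = 4)
W(f, n) = (19 + f)/(4 + n) (W(f, n) = (f + 19)/(n + 4) = (19 + f)/(4 + n))
(W(-10, -7) - 329)² = ((19 - 10)/(4 - 7) - 329)² = (9/(-3) - 329)² = (-⅓*9 - 329)² = (-3 - 329)² = (-332)² = 110224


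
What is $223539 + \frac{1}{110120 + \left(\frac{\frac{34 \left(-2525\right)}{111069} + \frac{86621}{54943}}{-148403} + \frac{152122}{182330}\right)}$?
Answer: $\frac{6177360496725798319759319151}{27634374746575999685494} \approx 2.2354 \cdot 10^{5}$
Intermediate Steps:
$223539 + \frac{1}{110120 + \left(\frac{\frac{34 \left(-2525\right)}{111069} + \frac{86621}{54943}}{-148403} + \frac{152122}{182330}\right)} = 223539 + \frac{1}{110120 + \left(\left(\left(-85850\right) \frac{1}{111069} + 86621 \cdot \frac{1}{54943}\right) \left(- \frac{1}{148403}\right) + 152122 \cdot \frac{1}{182330}\right)} = 223539 + \frac{1}{110120 + \left(\left(- \frac{85850}{111069} + \frac{1843}{1169}\right) \left(- \frac{1}{148403}\right) + \frac{76061}{91165}\right)} = 223539 + \frac{1}{110120 + \left(\frac{14905931}{18548523} \left(- \frac{1}{148403}\right) + \frac{76061}{91165}\right)} = 223539 + \frac{1}{110120 + \left(- \frac{14905931}{2752656458769} + \frac{76061}{91165}\right)} = 223539 + \frac{1}{110120 + \frac{209368444011229294}{250945926063675885}} = 223539 + \frac{1}{\frac{27634374746575999685494}{250945926063675885}} = 223539 + \frac{250945926063675885}{27634374746575999685494} = \frac{6177360496725798319759319151}{27634374746575999685494}$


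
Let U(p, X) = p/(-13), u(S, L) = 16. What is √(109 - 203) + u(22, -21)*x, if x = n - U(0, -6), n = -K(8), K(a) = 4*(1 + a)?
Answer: -576 + I*√94 ≈ -576.0 + 9.6954*I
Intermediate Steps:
U(p, X) = -p/13 (U(p, X) = p*(-1/13) = -p/13)
K(a) = 4 + 4*a
n = -36 (n = -(4 + 4*8) = -(4 + 32) = -1*36 = -36)
x = -36 (x = -36 - (-1)*0/13 = -36 - 1*0 = -36 + 0 = -36)
√(109 - 203) + u(22, -21)*x = √(109 - 203) + 16*(-36) = √(-94) - 576 = I*√94 - 576 = -576 + I*√94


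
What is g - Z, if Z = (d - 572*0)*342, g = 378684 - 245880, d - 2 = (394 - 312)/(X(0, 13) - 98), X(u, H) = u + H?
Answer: 11258244/85 ≈ 1.3245e+5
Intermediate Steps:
X(u, H) = H + u
d = 88/85 (d = 2 + (394 - 312)/((13 + 0) - 98) = 2 + 82/(13 - 98) = 2 + 82/(-85) = 2 + 82*(-1/85) = 2 - 82/85 = 88/85 ≈ 1.0353)
g = 132804
Z = 30096/85 (Z = (88/85 - 572*0)*342 = (88/85 + 0)*342 = (88/85)*342 = 30096/85 ≈ 354.07)
g - Z = 132804 - 1*30096/85 = 132804 - 30096/85 = 11258244/85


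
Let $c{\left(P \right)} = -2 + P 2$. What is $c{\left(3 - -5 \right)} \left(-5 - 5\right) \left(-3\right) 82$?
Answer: $34440$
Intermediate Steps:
$c{\left(P \right)} = -2 + 2 P$
$c{\left(3 - -5 \right)} \left(-5 - 5\right) \left(-3\right) 82 = \left(-2 + 2 \left(3 - -5\right)\right) \left(-5 - 5\right) \left(-3\right) 82 = \left(-2 + 2 \left(3 + 5\right)\right) \left(\left(-10\right) \left(-3\right)\right) 82 = \left(-2 + 2 \cdot 8\right) 30 \cdot 82 = \left(-2 + 16\right) 30 \cdot 82 = 14 \cdot 30 \cdot 82 = 420 \cdot 82 = 34440$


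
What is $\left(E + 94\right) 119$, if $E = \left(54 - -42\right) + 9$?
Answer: $23681$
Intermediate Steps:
$E = 105$ ($E = \left(54 + 42\right) + 9 = 96 + 9 = 105$)
$\left(E + 94\right) 119 = \left(105 + 94\right) 119 = 199 \cdot 119 = 23681$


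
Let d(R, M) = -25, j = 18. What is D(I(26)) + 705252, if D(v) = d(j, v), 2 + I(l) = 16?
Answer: 705227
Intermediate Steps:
I(l) = 14 (I(l) = -2 + 16 = 14)
D(v) = -25
D(I(26)) + 705252 = -25 + 705252 = 705227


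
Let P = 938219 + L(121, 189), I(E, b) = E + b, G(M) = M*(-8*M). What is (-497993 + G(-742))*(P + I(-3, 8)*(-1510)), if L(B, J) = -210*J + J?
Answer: -4368955575840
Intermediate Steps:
G(M) = -8*M**2
L(B, J) = -209*J
P = 898718 (P = 938219 - 209*189 = 938219 - 39501 = 898718)
(-497993 + G(-742))*(P + I(-3, 8)*(-1510)) = (-497993 - 8*(-742)**2)*(898718 + (-3 + 8)*(-1510)) = (-497993 - 8*550564)*(898718 + 5*(-1510)) = (-497993 - 4404512)*(898718 - 7550) = -4902505*891168 = -4368955575840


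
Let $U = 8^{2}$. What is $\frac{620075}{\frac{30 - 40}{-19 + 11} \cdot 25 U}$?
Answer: $\frac{24803}{80} \approx 310.04$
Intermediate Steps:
$U = 64$
$\frac{620075}{\frac{30 - 40}{-19 + 11} \cdot 25 U} = \frac{620075}{\frac{30 - 40}{-19 + 11} \cdot 25 \cdot 64} = \frac{620075}{- \frac{10}{-8} \cdot 25 \cdot 64} = \frac{620075}{\left(-10\right) \left(- \frac{1}{8}\right) 25 \cdot 64} = \frac{620075}{\frac{5}{4} \cdot 25 \cdot 64} = \frac{620075}{\frac{125}{4} \cdot 64} = \frac{620075}{2000} = 620075 \cdot \frac{1}{2000} = \frac{24803}{80}$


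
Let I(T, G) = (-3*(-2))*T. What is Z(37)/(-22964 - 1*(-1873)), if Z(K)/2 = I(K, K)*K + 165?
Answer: -2394/3013 ≈ -0.79456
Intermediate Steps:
I(T, G) = 6*T
Z(K) = 330 + 12*K² (Z(K) = 2*((6*K)*K + 165) = 2*(6*K² + 165) = 2*(165 + 6*K²) = 330 + 12*K²)
Z(37)/(-22964 - 1*(-1873)) = (330 + 12*37²)/(-22964 - 1*(-1873)) = (330 + 12*1369)/(-22964 + 1873) = (330 + 16428)/(-21091) = 16758*(-1/21091) = -2394/3013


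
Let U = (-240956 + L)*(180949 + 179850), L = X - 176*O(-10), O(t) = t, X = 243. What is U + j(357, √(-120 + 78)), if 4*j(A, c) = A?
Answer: -344856013431/4 ≈ -8.6214e+10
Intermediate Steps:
L = 2003 (L = 243 - 176*(-10) = 243 + 1760 = 2003)
j(A, c) = A/4
U = -86214003447 (U = (-240956 + 2003)*(180949 + 179850) = -238953*360799 = -86214003447)
U + j(357, √(-120 + 78)) = -86214003447 + (¼)*357 = -86214003447 + 357/4 = -344856013431/4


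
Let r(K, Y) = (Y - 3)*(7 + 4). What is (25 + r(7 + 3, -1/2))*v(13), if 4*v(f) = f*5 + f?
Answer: -1053/4 ≈ -263.25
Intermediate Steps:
v(f) = 3*f/2 (v(f) = (f*5 + f)/4 = (5*f + f)/4 = (6*f)/4 = 3*f/2)
r(K, Y) = -33 + 11*Y (r(K, Y) = (-3 + Y)*11 = -33 + 11*Y)
(25 + r(7 + 3, -1/2))*v(13) = (25 + (-33 + 11*(-1/2)))*((3/2)*13) = (25 + (-33 + 11*(-1*½)))*(39/2) = (25 + (-33 + 11*(-½)))*(39/2) = (25 + (-33 - 11/2))*(39/2) = (25 - 77/2)*(39/2) = -27/2*39/2 = -1053/4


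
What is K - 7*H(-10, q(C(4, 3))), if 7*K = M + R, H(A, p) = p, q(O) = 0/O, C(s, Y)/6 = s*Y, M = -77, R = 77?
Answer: 0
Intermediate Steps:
C(s, Y) = 6*Y*s (C(s, Y) = 6*(s*Y) = 6*(Y*s) = 6*Y*s)
q(O) = 0
K = 0 (K = (-77 + 77)/7 = (⅐)*0 = 0)
K - 7*H(-10, q(C(4, 3))) = 0 - 7*0 = 0 + 0 = 0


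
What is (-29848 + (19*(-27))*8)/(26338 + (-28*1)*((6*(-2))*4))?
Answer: -16976/13841 ≈ -1.2265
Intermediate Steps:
(-29848 + (19*(-27))*8)/(26338 + (-28*1)*((6*(-2))*4)) = (-29848 - 513*8)/(26338 - (-336)*4) = (-29848 - 4104)/(26338 - 28*(-48)) = -33952/(26338 + 1344) = -33952/27682 = -33952*1/27682 = -16976/13841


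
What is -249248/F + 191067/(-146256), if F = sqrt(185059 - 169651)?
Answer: -63689/48752 - 62312*sqrt(107)/321 ≈ -2009.3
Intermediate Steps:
F = 12*sqrt(107) (F = sqrt(15408) = 12*sqrt(107) ≈ 124.13)
-249248/F + 191067/(-146256) = -249248*sqrt(107)/1284 + 191067/(-146256) = -62312*sqrt(107)/321 + 191067*(-1/146256) = -62312*sqrt(107)/321 - 63689/48752 = -63689/48752 - 62312*sqrt(107)/321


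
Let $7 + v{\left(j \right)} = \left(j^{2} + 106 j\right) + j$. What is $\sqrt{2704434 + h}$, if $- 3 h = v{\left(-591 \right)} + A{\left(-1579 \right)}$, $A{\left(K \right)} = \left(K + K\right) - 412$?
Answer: $\frac{\sqrt{23492505}}{3} \approx 1615.6$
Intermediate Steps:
$A{\left(K \right)} = -412 + 2 K$ ($A{\left(K \right)} = 2 K - 412 = -412 + 2 K$)
$v{\left(j \right)} = -7 + j^{2} + 107 j$ ($v{\left(j \right)} = -7 + \left(\left(j^{2} + 106 j\right) + j\right) = -7 + \left(j^{2} + 107 j\right) = -7 + j^{2} + 107 j$)
$h = - \frac{282467}{3}$ ($h = - \frac{\left(-7 + \left(-591\right)^{2} + 107 \left(-591\right)\right) + \left(-412 + 2 \left(-1579\right)\right)}{3} = - \frac{\left(-7 + 349281 - 63237\right) - 3570}{3} = - \frac{286037 - 3570}{3} = \left(- \frac{1}{3}\right) 282467 = - \frac{282467}{3} \approx -94156.0$)
$\sqrt{2704434 + h} = \sqrt{2704434 - \frac{282467}{3}} = \sqrt{\frac{7830835}{3}} = \frac{\sqrt{23492505}}{3}$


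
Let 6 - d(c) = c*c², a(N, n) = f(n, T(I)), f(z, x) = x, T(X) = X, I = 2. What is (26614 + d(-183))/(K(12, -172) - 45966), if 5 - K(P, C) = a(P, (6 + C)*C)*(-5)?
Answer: -6155107/45951 ≈ -133.95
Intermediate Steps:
a(N, n) = 2
d(c) = 6 - c³ (d(c) = 6 - c*c² = 6 - c³)
K(P, C) = 15 (K(P, C) = 5 - 2*(-5) = 5 - 1*(-10) = 5 + 10 = 15)
(26614 + d(-183))/(K(12, -172) - 45966) = (26614 + (6 - 1*(-183)³))/(15 - 45966) = (26614 + (6 - 1*(-6128487)))/(-45951) = (26614 + (6 + 6128487))*(-1/45951) = (26614 + 6128493)*(-1/45951) = 6155107*(-1/45951) = -6155107/45951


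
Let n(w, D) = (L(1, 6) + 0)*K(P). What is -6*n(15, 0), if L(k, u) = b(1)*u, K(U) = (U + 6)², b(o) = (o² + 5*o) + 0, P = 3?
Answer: -17496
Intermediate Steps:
b(o) = o² + 5*o
K(U) = (6 + U)²
L(k, u) = 6*u (L(k, u) = (1*(5 + 1))*u = (1*6)*u = 6*u)
n(w, D) = 2916 (n(w, D) = (6*6 + 0)*(6 + 3)² = (36 + 0)*9² = 36*81 = 2916)
-6*n(15, 0) = -6*2916 = -17496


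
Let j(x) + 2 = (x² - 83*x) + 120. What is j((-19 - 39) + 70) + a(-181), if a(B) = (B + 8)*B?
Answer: 30579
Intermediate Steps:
a(B) = B*(8 + B) (a(B) = (8 + B)*B = B*(8 + B))
j(x) = 118 + x² - 83*x (j(x) = -2 + ((x² - 83*x) + 120) = -2 + (120 + x² - 83*x) = 118 + x² - 83*x)
j((-19 - 39) + 70) + a(-181) = (118 + ((-19 - 39) + 70)² - 83*((-19 - 39) + 70)) - 181*(8 - 181) = (118 + (-58 + 70)² - 83*(-58 + 70)) - 181*(-173) = (118 + 12² - 83*12) + 31313 = (118 + 144 - 996) + 31313 = -734 + 31313 = 30579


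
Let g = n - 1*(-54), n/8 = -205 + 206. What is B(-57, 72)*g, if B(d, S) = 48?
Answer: 2976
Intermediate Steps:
n = 8 (n = 8*(-205 + 206) = 8*1 = 8)
g = 62 (g = 8 - 1*(-54) = 8 + 54 = 62)
B(-57, 72)*g = 48*62 = 2976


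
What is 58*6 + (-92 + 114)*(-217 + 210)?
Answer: 194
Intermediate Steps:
58*6 + (-92 + 114)*(-217 + 210) = 348 + 22*(-7) = 348 - 154 = 194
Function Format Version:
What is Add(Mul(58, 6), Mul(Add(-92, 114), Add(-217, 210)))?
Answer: 194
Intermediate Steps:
Add(Mul(58, 6), Mul(Add(-92, 114), Add(-217, 210))) = Add(348, Mul(22, -7)) = Add(348, -154) = 194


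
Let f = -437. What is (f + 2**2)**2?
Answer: 187489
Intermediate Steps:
(f + 2**2)**2 = (-437 + 2**2)**2 = (-437 + 4)**2 = (-433)**2 = 187489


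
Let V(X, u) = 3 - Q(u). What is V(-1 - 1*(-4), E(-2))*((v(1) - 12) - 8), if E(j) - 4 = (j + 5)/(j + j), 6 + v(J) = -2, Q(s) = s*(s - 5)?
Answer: -973/4 ≈ -243.25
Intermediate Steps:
Q(s) = s*(-5 + s)
v(J) = -8 (v(J) = -6 - 2 = -8)
E(j) = 4 + (5 + j)/(2*j) (E(j) = 4 + (j + 5)/(j + j) = 4 + (5 + j)/((2*j)) = 4 + (5 + j)*(1/(2*j)) = 4 + (5 + j)/(2*j))
V(X, u) = 3 - u*(-5 + u)
V(-1 - 1*(-4), E(-2))*((v(1) - 12) - 8) = (3 - (½)*(5 + 9*(-2))/(-2)*(-5 + (½)*(5 + 9*(-2))/(-2)))*((-8 - 12) - 8) = (3 - (½)*(-½)*(5 - 18)*(-5 + (½)*(-½)*(5 - 18)))*(-20 - 8) = (3 - (½)*(-½)*(-13)*(-5 + (½)*(-½)*(-13)))*(-28) = (3 - 1*13/4*(-5 + 13/4))*(-28) = (3 - 1*13/4*(-7/4))*(-28) = (3 + 91/16)*(-28) = (139/16)*(-28) = -973/4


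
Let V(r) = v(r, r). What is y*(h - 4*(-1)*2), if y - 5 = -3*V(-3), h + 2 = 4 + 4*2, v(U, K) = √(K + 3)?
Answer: 90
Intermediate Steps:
v(U, K) = √(3 + K)
V(r) = √(3 + r)
h = 10 (h = -2 + (4 + 4*2) = -2 + (4 + 8) = -2 + 12 = 10)
y = 5 (y = 5 - 3*√(3 - 3) = 5 - 3*√0 = 5 - 3*0 = 5 + 0 = 5)
y*(h - 4*(-1)*2) = 5*(10 - 4*(-1)*2) = 5*(10 + 4*2) = 5*(10 + 8) = 5*18 = 90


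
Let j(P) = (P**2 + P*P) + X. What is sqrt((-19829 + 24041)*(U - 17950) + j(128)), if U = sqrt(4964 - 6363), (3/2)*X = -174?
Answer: 6*sqrt(-2099243 + 117*I*sqrt(1399)) ≈ 9.0612 + 8693.3*I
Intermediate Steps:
X = -116 (X = (2/3)*(-174) = -116)
U = I*sqrt(1399) (U = sqrt(-1399) = I*sqrt(1399) ≈ 37.403*I)
j(P) = -116 + 2*P**2 (j(P) = (P**2 + P*P) - 116 = (P**2 + P**2) - 116 = 2*P**2 - 116 = -116 + 2*P**2)
sqrt((-19829 + 24041)*(U - 17950) + j(128)) = sqrt((-19829 + 24041)*(I*sqrt(1399) - 17950) + (-116 + 2*128**2)) = sqrt(4212*(-17950 + I*sqrt(1399)) + (-116 + 2*16384)) = sqrt((-75605400 + 4212*I*sqrt(1399)) + (-116 + 32768)) = sqrt((-75605400 + 4212*I*sqrt(1399)) + 32652) = sqrt(-75572748 + 4212*I*sqrt(1399))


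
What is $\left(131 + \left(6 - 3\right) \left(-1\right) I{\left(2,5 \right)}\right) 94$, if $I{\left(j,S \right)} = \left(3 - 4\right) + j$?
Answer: $12032$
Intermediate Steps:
$I{\left(j,S \right)} = -1 + j$
$\left(131 + \left(6 - 3\right) \left(-1\right) I{\left(2,5 \right)}\right) 94 = \left(131 + \left(6 - 3\right) \left(-1\right) \left(-1 + 2\right)\right) 94 = \left(131 + \left(6 - 3\right) \left(-1\right) 1\right) 94 = \left(131 + 3 \left(-1\right) 1\right) 94 = \left(131 - 3\right) 94 = 128 \cdot 94 = 12032$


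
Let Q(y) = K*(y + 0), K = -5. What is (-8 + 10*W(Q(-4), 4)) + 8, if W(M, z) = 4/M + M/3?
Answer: 206/3 ≈ 68.667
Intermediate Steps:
Q(y) = -5*y (Q(y) = -5*(y + 0) = -5*y)
W(M, z) = 4/M + M/3 (W(M, z) = 4/M + M*(1/3) = 4/M + M/3)
(-8 + 10*W(Q(-4), 4)) + 8 = (-8 + 10*(4/((-5*(-4))) + (-5*(-4))/3)) + 8 = (-8 + 10*(4/20 + (1/3)*20)) + 8 = (-8 + 10*(4*(1/20) + 20/3)) + 8 = (-8 + 10*(1/5 + 20/3)) + 8 = (-8 + 10*(103/15)) + 8 = (-8 + 206/3) + 8 = 182/3 + 8 = 206/3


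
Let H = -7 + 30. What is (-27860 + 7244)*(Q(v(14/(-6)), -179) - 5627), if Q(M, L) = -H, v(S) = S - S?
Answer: 116480400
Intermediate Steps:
v(S) = 0
H = 23
Q(M, L) = -23 (Q(M, L) = -1*23 = -23)
(-27860 + 7244)*(Q(v(14/(-6)), -179) - 5627) = (-27860 + 7244)*(-23 - 5627) = -20616*(-5650) = 116480400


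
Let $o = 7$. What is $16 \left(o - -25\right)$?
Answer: $512$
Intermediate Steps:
$16 \left(o - -25\right) = 16 \left(7 - -25\right) = 16 \left(7 + 25\right) = 16 \cdot 32 = 512$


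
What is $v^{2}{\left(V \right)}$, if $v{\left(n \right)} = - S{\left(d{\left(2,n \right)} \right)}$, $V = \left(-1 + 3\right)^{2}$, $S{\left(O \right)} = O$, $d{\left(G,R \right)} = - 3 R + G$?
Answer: $100$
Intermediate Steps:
$d{\left(G,R \right)} = G - 3 R$
$V = 4$ ($V = 2^{2} = 4$)
$v{\left(n \right)} = -2 + 3 n$ ($v{\left(n \right)} = - (2 - 3 n) = -2 + 3 n$)
$v^{2}{\left(V \right)} = \left(-2 + 3 \cdot 4\right)^{2} = \left(-2 + 12\right)^{2} = 10^{2} = 100$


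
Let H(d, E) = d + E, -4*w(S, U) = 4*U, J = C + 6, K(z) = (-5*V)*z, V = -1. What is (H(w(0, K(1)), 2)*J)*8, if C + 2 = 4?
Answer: -192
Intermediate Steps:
C = 2 (C = -2 + 4 = 2)
K(z) = 5*z (K(z) = (-5*(-1))*z = 5*z)
J = 8 (J = 2 + 6 = 8)
w(S, U) = -U
H(d, E) = E + d
(H(w(0, K(1)), 2)*J)*8 = ((2 - 5)*8)*8 = -3*8*8 = -24*8 = -192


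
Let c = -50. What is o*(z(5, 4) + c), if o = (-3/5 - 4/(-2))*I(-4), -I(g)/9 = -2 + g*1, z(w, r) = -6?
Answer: -21168/5 ≈ -4233.6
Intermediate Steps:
I(g) = 18 - 9*g (I(g) = -9*(-2 + g*1) = -9*(-2 + g) = 18 - 9*g)
o = 378/5 (o = (-3/5 - 4/(-2))*(18 - 9*(-4)) = (-3*⅕ - 4*(-½))*(18 + 36) = (-⅗ + 2)*54 = (7/5)*54 = 378/5 ≈ 75.600)
o*(z(5, 4) + c) = 378*(-6 - 50)/5 = (378/5)*(-56) = -21168/5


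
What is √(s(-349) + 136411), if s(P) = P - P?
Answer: √136411 ≈ 369.34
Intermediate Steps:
s(P) = 0
√(s(-349) + 136411) = √(0 + 136411) = √136411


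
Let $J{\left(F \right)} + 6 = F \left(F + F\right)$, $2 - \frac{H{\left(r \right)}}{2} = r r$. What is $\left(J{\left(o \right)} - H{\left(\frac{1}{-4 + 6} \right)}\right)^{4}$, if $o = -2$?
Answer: $\frac{81}{16} \approx 5.0625$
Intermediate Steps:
$H{\left(r \right)} = 4 - 2 r^{2}$ ($H{\left(r \right)} = 4 - 2 r r = 4 - 2 r^{2}$)
$J{\left(F \right)} = -6 + 2 F^{2}$ ($J{\left(F \right)} = -6 + F \left(F + F\right) = -6 + F 2 F = -6 + 2 F^{2}$)
$\left(J{\left(o \right)} - H{\left(\frac{1}{-4 + 6} \right)}\right)^{4} = \left(\left(-6 + 2 \left(-2\right)^{2}\right) - \left(4 - 2 \left(\frac{1}{-4 + 6}\right)^{2}\right)\right)^{4} = \left(\left(-6 + 2 \cdot 4\right) - \left(4 - 2 \left(\frac{1}{2}\right)^{2}\right)\right)^{4} = \left(\left(-6 + 8\right) - \left(4 - \frac{2}{4}\right)\right)^{4} = \left(2 - \left(4 - \frac{1}{2}\right)\right)^{4} = \left(2 - \frac{7}{2}\right)^{4} = \left(- \frac{3}{2}\right)^{4} = \frac{81}{16}$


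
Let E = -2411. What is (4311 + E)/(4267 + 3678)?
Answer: 380/1589 ≈ 0.23914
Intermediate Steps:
(4311 + E)/(4267 + 3678) = (4311 - 2411)/(4267 + 3678) = 1900/7945 = 1900*(1/7945) = 380/1589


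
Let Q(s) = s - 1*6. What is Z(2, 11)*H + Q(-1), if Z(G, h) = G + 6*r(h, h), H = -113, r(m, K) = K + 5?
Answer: -11081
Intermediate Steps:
r(m, K) = 5 + K
Q(s) = -6 + s (Q(s) = s - 6 = -6 + s)
Z(G, h) = 30 + G + 6*h (Z(G, h) = G + 6*(5 + h) = G + (30 + 6*h) = 30 + G + 6*h)
Z(2, 11)*H + Q(-1) = (30 + 2 + 6*11)*(-113) + (-6 - 1) = (30 + 2 + 66)*(-113) - 7 = 98*(-113) - 7 = -11074 - 7 = -11081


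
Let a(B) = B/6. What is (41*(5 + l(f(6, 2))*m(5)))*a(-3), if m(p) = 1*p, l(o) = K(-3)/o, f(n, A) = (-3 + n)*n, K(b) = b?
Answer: -1025/12 ≈ -85.417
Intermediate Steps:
f(n, A) = n*(-3 + n)
l(o) = -3/o
m(p) = p
a(B) = B/6 (a(B) = B*(1/6) = B/6)
(41*(5 + l(f(6, 2))*m(5)))*a(-3) = (41*(5 - 3*1/(6*(-3 + 6))*5))*((1/6)*(-3)) = (41*(5 - 3/(6*3)*5))*(-1/2) = (41*(5 - 3/18*5))*(-1/2) = (41*(5 - 3*1/18*5))*(-1/2) = (41*(5 - 1/6*5))*(-1/2) = (41*(5 - 5/6))*(-1/2) = (41*(25/6))*(-1/2) = (1025/6)*(-1/2) = -1025/12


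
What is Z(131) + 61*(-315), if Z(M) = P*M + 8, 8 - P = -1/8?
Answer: -145141/8 ≈ -18143.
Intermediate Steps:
P = 65/8 (P = 8 - (-1)/8 = 8 - 1*(-1/8) = 8 + 1/8 = 65/8 ≈ 8.1250)
Z(M) = 8 + 65*M/8 (Z(M) = 65*M/8 + 8 = 8 + 65*M/8)
Z(131) + 61*(-315) = (8 + (65/8)*131) + 61*(-315) = (8 + 8515/8) - 19215 = 8579/8 - 19215 = -145141/8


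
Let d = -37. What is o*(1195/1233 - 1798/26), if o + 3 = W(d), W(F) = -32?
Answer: 38252620/16029 ≈ 2386.5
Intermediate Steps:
o = -35 (o = -3 - 32 = -35)
o*(1195/1233 - 1798/26) = -35*(1195/1233 - 1798/26) = -35*(1195*(1/1233) - 1798*1/26) = -35*(1195/1233 - 899/13) = -35*(-1092932/16029) = 38252620/16029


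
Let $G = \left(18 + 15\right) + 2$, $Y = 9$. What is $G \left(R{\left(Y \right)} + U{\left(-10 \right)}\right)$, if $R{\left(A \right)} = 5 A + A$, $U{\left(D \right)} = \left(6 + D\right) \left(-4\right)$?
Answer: $2450$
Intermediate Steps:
$U{\left(D \right)} = -24 - 4 D$
$R{\left(A \right)} = 6 A$
$G = 35$ ($G = 33 + 2 = 35$)
$G \left(R{\left(Y \right)} + U{\left(-10 \right)}\right) = 35 \left(6 \cdot 9 - -16\right) = 35 \left(54 + \left(-24 + 40\right)\right) = 35 \left(54 + 16\right) = 35 \cdot 70 = 2450$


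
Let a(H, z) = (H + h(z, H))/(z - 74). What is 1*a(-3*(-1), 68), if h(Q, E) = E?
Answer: -1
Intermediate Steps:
a(H, z) = 2*H/(-74 + z) (a(H, z) = (H + H)/(z - 74) = (2*H)/(-74 + z) = 2*H/(-74 + z))
1*a(-3*(-1), 68) = 1*(2*(-3*(-1))/(-74 + 68)) = 1*(2*3/(-6)) = 1*(2*3*(-⅙)) = 1*(-1) = -1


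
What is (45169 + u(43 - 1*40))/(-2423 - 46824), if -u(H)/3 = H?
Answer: -45160/49247 ≈ -0.91701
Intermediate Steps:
u(H) = -3*H
(45169 + u(43 - 1*40))/(-2423 - 46824) = (45169 - 3*(43 - 1*40))/(-2423 - 46824) = (45169 - 3*(43 - 40))/(-49247) = (45169 - 3*3)*(-1/49247) = (45169 - 9)*(-1/49247) = 45160*(-1/49247) = -45160/49247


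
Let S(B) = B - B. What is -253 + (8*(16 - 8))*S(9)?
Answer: -253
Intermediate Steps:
S(B) = 0
-253 + (8*(16 - 8))*S(9) = -253 + (8*(16 - 8))*0 = -253 + (8*8)*0 = -253 + 64*0 = -253 + 0 = -253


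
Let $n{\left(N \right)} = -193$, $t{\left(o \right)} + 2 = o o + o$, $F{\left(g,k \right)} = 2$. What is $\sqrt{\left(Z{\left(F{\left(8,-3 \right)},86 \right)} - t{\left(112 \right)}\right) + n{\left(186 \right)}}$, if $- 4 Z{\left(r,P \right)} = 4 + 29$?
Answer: $\frac{i \sqrt{51421}}{2} \approx 113.38 i$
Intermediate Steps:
$t{\left(o \right)} = -2 + o + o^{2}$ ($t{\left(o \right)} = -2 + \left(o o + o\right) = -2 + \left(o^{2} + o\right) = -2 + \left(o + o^{2}\right) = -2 + o + o^{2}$)
$Z{\left(r,P \right)} = - \frac{33}{4}$ ($Z{\left(r,P \right)} = - \frac{4 + 29}{4} = \left(- \frac{1}{4}\right) 33 = - \frac{33}{4}$)
$\sqrt{\left(Z{\left(F{\left(8,-3 \right)},86 \right)} - t{\left(112 \right)}\right) + n{\left(186 \right)}} = \sqrt{\left(- \frac{33}{4} - \left(-2 + 112 + 112^{2}\right)\right) - 193} = \sqrt{\left(- \frac{33}{4} - \left(-2 + 112 + 12544\right)\right) - 193} = \sqrt{\left(- \frac{33}{4} - 12654\right) - 193} = \sqrt{- \frac{50649}{4} - 193} = \sqrt{- \frac{51421}{4}} = \frac{i \sqrt{51421}}{2}$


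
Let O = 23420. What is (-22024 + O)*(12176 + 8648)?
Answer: 29070304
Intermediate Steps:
(-22024 + O)*(12176 + 8648) = (-22024 + 23420)*(12176 + 8648) = 1396*20824 = 29070304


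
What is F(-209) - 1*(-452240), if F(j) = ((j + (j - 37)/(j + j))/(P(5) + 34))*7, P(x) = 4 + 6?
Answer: 2079247067/4598 ≈ 4.5221e+5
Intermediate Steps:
P(x) = 10
F(j) = 7*j/44 + 7*(-37 + j)/(88*j) (F(j) = ((j + (j - 37)/(j + j))/(10 + 34))*7 = ((j + (-37 + j)/((2*j)))/44)*7 = ((j + (-37 + j)*(1/(2*j)))*(1/44))*7 = ((j + (-37 + j)/(2*j))*(1/44))*7 = (j/44 + (-37 + j)/(88*j))*7 = 7*j/44 + 7*(-37 + j)/(88*j))
F(-209) - 1*(-452240) = (7/88)*(-37 - 209 + 2*(-209)²)/(-209) - 1*(-452240) = (7/88)*(-1/209)*(-37 - 209 + 2*43681) + 452240 = (7/88)*(-1/209)*(-37 - 209 + 87362) + 452240 = (7/88)*(-1/209)*87116 + 452240 = -152453/4598 + 452240 = 2079247067/4598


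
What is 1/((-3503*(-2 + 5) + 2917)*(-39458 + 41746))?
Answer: -1/17370496 ≈ -5.7569e-8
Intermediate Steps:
1/((-3503*(-2 + 5) + 2917)*(-39458 + 41746)) = 1/((-3503*3 + 2917)*2288) = 1/((-10509 + 2917)*2288) = 1/(-7592*2288) = 1/(-17370496) = -1/17370496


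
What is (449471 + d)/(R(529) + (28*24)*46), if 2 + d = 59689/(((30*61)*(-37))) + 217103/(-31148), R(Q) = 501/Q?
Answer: 250726832018116061/17244438845327460 ≈ 14.540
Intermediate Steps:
d = -10388649631/1054515540 (d = -2 + (59689/(((30*61)*(-37))) + 217103/(-31148)) = -2 + (59689/((1830*(-37))) + 217103*(-1/31148)) = -2 + (59689/(-67710) - 217103/31148) = -2 + (59689*(-1/67710) - 217103/31148) = -2 + (-59689/67710 - 217103/31148) = -2 - 8279618551/1054515540 = -10388649631/1054515540 ≈ -9.8516)
(449471 + d)/(R(529) + (28*24)*46) = (449471 - 10388649631/1054515540)/(501/529 + (28*24)*46) = 473963765629709/(1054515540*(501*(1/529) + 672*46)) = 473963765629709/(1054515540*(501/529 + 30912)) = 473963765629709/(1054515540*(16352949/529)) = (473963765629709/1054515540)*(529/16352949) = 250726832018116061/17244438845327460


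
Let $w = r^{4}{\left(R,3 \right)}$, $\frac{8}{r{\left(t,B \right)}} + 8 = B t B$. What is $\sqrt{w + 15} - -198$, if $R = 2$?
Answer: $198 + \frac{\sqrt{9631}}{25} \approx 201.93$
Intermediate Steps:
$r{\left(t,B \right)} = \frac{8}{-8 + t B^{2}}$ ($r{\left(t,B \right)} = \frac{8}{-8 + B t B} = \frac{8}{-8 + t B^{2}}$)
$w = \frac{256}{625}$ ($w = \left(\frac{8}{-8 + 2 \cdot 3^{2}}\right)^{4} = \left(\frac{8}{-8 + 2 \cdot 9}\right)^{4} = \left(\frac{8}{-8 + 18}\right)^{4} = \left(\frac{8}{10}\right)^{4} = \left(8 \cdot \frac{1}{10}\right)^{4} = \left(\frac{4}{5}\right)^{4} = \frac{256}{625} \approx 0.4096$)
$\sqrt{w + 15} - -198 = \sqrt{\frac{256}{625} + 15} - -198 = \sqrt{\frac{9631}{625}} + 198 = \frac{\sqrt{9631}}{25} + 198 = 198 + \frac{\sqrt{9631}}{25}$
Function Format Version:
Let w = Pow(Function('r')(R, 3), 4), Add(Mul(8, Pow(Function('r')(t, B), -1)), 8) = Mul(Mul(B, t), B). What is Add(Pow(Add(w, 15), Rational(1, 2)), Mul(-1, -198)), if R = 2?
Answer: Add(198, Mul(Rational(1, 25), Pow(9631, Rational(1, 2)))) ≈ 201.93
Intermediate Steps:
Function('r')(t, B) = Mul(8, Pow(Add(-8, Mul(t, Pow(B, 2))), -1)) (Function('r')(t, B) = Mul(8, Pow(Add(-8, Mul(Mul(B, t), B)), -1)) = Mul(8, Pow(Add(-8, Mul(t, Pow(B, 2))), -1)))
w = Rational(256, 625) (w = Pow(Mul(8, Pow(Add(-8, Mul(2, Pow(3, 2))), -1)), 4) = Pow(Mul(8, Pow(Add(-8, Mul(2, 9)), -1)), 4) = Pow(Mul(8, Pow(Add(-8, 18), -1)), 4) = Pow(Mul(8, Pow(10, -1)), 4) = Pow(Mul(8, Rational(1, 10)), 4) = Pow(Rational(4, 5), 4) = Rational(256, 625) ≈ 0.40960)
Add(Pow(Add(w, 15), Rational(1, 2)), Mul(-1, -198)) = Add(Pow(Add(Rational(256, 625), 15), Rational(1, 2)), Mul(-1, -198)) = Add(Pow(Rational(9631, 625), Rational(1, 2)), 198) = Add(Mul(Rational(1, 25), Pow(9631, Rational(1, 2))), 198) = Add(198, Mul(Rational(1, 25), Pow(9631, Rational(1, 2))))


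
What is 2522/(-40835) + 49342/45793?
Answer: 1899390624/1869957155 ≈ 1.0157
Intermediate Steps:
2522/(-40835) + 49342/45793 = 2522*(-1/40835) + 49342*(1/45793) = -2522/40835 + 49342/45793 = 1899390624/1869957155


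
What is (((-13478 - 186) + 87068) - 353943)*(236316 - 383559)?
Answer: 41307403977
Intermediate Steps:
(((-13478 - 186) + 87068) - 353943)*(236316 - 383559) = ((-13664 + 87068) - 353943)*(-147243) = (73404 - 353943)*(-147243) = -280539*(-147243) = 41307403977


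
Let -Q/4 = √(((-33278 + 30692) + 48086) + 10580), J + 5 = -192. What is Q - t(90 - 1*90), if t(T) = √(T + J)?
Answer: -16*√3505 - I*√197 ≈ -947.25 - 14.036*I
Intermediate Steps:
J = -197 (J = -5 - 192 = -197)
t(T) = √(-197 + T) (t(T) = √(T - 197) = √(-197 + T))
Q = -16*√3505 (Q = -4*√(((-33278 + 30692) + 48086) + 10580) = -4*√((-2586 + 48086) + 10580) = -4*√(45500 + 10580) = -16*√3505 ≈ -947.25)
Q - t(90 - 1*90) = -16*√3505 - √(-197 + (90 - 1*90)) = -16*√3505 - √(-197 + (90 - 90)) = -16*√3505 - √(-197 + 0) = -16*√3505 - √(-197) = -16*√3505 - I*√197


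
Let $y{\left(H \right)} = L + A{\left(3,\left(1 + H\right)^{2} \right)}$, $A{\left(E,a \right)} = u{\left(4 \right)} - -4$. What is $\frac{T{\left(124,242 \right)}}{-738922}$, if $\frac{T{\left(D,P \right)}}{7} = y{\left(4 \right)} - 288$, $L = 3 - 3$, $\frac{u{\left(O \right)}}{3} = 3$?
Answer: $\frac{1925}{738922} \approx 0.0026051$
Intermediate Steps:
$u{\left(O \right)} = 9$ ($u{\left(O \right)} = 3 \cdot 3 = 9$)
$A{\left(E,a \right)} = 13$ ($A{\left(E,a \right)} = 9 - -4 = 9 + 4 = 13$)
$L = 0$
$y{\left(H \right)} = 13$ ($y{\left(H \right)} = 0 + 13 = 13$)
$T{\left(D,P \right)} = -1925$ ($T{\left(D,P \right)} = 7 \left(13 - 288\right) = 7 \left(-275\right) = -1925$)
$\frac{T{\left(124,242 \right)}}{-738922} = - \frac{1925}{-738922} = \left(-1925\right) \left(- \frac{1}{738922}\right) = \frac{1925}{738922}$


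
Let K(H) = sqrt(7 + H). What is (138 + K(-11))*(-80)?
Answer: -11040 - 160*I ≈ -11040.0 - 160.0*I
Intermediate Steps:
(138 + K(-11))*(-80) = (138 + sqrt(7 - 11))*(-80) = (138 + sqrt(-4))*(-80) = (138 + 2*I)*(-80) = -11040 - 160*I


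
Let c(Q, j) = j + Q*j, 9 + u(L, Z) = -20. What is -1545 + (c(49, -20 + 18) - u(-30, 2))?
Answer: -1616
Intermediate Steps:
u(L, Z) = -29 (u(L, Z) = -9 - 20 = -29)
-1545 + (c(49, -20 + 18) - u(-30, 2)) = -1545 + ((-20 + 18)*(1 + 49) - 1*(-29)) = -1545 + (-2*50 + 29) = -1545 + (-100 + 29) = -1545 - 71 = -1616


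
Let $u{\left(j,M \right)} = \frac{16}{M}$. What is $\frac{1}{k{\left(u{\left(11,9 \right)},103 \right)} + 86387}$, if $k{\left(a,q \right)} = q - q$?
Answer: $\frac{1}{86387} \approx 1.1576 \cdot 10^{-5}$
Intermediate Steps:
$k{\left(a,q \right)} = 0$
$\frac{1}{k{\left(u{\left(11,9 \right)},103 \right)} + 86387} = \frac{1}{0 + 86387} = \frac{1}{86387}$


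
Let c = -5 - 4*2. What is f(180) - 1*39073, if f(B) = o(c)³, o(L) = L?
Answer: -41270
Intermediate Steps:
c = -13 (c = -5 - 8 = -13)
f(B) = -2197 (f(B) = (-13)³ = -2197)
f(180) - 1*39073 = -2197 - 1*39073 = -2197 - 39073 = -41270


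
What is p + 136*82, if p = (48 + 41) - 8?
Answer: 11233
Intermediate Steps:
p = 81 (p = 89 - 8 = 81)
p + 136*82 = 81 + 136*82 = 81 + 11152 = 11233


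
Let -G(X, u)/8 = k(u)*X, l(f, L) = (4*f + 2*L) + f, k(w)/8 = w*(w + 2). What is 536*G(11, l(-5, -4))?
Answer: -386022912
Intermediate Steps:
k(w) = 8*w*(2 + w) (k(w) = 8*(w*(w + 2)) = 8*(w*(2 + w)) = 8*w*(2 + w))
l(f, L) = 2*L + 5*f (l(f, L) = (2*L + 4*f) + f = 2*L + 5*f)
G(X, u) = -64*X*u*(2 + u) (G(X, u) = -8*8*u*(2 + u)*X = -64*X*u*(2 + u))
536*G(11, l(-5, -4)) = 536*(-64*11*(2*(-4) + 5*(-5))*(2 + (2*(-4) + 5*(-5)))) = 536*(-64*11*(-8 - 25)*(2 + (-8 - 25))) = 536*(-64*11*(-33)*(2 - 33)) = 536*(-64*11*(-33)*(-31)) = 536*(-720192) = -386022912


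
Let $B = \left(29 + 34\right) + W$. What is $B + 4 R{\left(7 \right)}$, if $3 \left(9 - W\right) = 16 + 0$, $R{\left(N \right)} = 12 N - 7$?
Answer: $\frac{1124}{3} \approx 374.67$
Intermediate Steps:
$R{\left(N \right)} = -7 + 12 N$
$W = \frac{11}{3}$ ($W = 9 - \frac{16 + 0}{3} = 9 - \frac{16}{3} = \frac{11}{3} \approx 3.6667$)
$B = \frac{200}{3}$ ($B = \left(29 + 34\right) + \frac{11}{3} = 63 + \frac{11}{3} = \frac{200}{3} \approx 66.667$)
$B + 4 R{\left(7 \right)} = \frac{200}{3} + 4 \left(-7 + 12 \cdot 7\right) = \frac{200}{3} + 4 \left(-7 + 84\right) = \frac{200}{3} + 4 \cdot 77 = \frac{200}{3} + 308 = \frac{1124}{3}$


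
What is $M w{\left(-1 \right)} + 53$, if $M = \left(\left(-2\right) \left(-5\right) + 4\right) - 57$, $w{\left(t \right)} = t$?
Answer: $96$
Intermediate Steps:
$M = -43$ ($M = \left(10 + 4\right) - 57 = 14 - 57 = -43$)
$M w{\left(-1 \right)} + 53 = \left(-43\right) \left(-1\right) + 53 = 43 + 53 = 96$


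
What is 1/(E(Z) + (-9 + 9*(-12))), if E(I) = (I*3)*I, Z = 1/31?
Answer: -961/112434 ≈ -0.0085472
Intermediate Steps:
Z = 1/31 ≈ 0.032258
E(I) = 3*I² (E(I) = (3*I)*I = 3*I²)
1/(E(Z) + (-9 + 9*(-12))) = 1/(3*(1/31)² + (-9 + 9*(-12))) = 1/(3*(1/961) + (-9 - 108)) = 1/(3/961 - 117) = 1/(-112434/961) = -961/112434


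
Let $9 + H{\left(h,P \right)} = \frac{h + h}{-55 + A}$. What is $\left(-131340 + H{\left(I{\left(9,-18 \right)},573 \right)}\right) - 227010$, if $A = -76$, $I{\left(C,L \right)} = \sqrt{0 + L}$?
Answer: $-358359 - \frac{6 i \sqrt{2}}{131} \approx -3.5836 \cdot 10^{5} - 0.064773 i$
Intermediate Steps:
$I{\left(C,L \right)} = \sqrt{L}$
$H{\left(h,P \right)} = -9 - \frac{2 h}{131}$ ($H{\left(h,P \right)} = -9 + \frac{h + h}{-55 - 76} = -9 + \frac{2 h}{-131} = -9 + 2 h \left(- \frac{1}{131}\right) = -9 - \frac{2 h}{131}$)
$\left(-131340 + H{\left(I{\left(9,-18 \right)},573 \right)}\right) - 227010 = \left(-131340 - \left(9 + \frac{2 \sqrt{-18}}{131}\right)\right) - 227010 = \left(-131340 - \left(9 + \frac{2 \cdot 3 i \sqrt{2}}{131}\right)\right) - 227010 = \left(-131340 - \left(9 + \frac{6 i \sqrt{2}}{131}\right)\right) - 227010 = \left(-131349 - \frac{6 i \sqrt{2}}{131}\right) - 227010 = -358359 - \frac{6 i \sqrt{2}}{131}$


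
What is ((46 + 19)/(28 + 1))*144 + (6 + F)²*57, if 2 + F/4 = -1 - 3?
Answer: 544932/29 ≈ 18791.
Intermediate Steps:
F = -24 (F = -8 + 4*(-1 - 3) = -8 + 4*(-4) = -8 - 16 = -24)
((46 + 19)/(28 + 1))*144 + (6 + F)²*57 = ((46 + 19)/(28 + 1))*144 + (6 - 24)²*57 = (65/29)*144 + (-18)²*57 = (65*(1/29))*144 + 324*57 = (65/29)*144 + 18468 = 9360/29 + 18468 = 544932/29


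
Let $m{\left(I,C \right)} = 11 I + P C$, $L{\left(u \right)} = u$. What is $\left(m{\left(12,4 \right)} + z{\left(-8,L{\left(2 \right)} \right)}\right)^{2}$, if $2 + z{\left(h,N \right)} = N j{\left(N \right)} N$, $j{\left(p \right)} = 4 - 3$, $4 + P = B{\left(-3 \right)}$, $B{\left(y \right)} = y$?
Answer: $11236$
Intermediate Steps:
$P = -7$ ($P = -4 - 3 = -7$)
$j{\left(p \right)} = 1$ ($j{\left(p \right)} = 4 - 3 = 1$)
$m{\left(I,C \right)} = - 7 C + 11 I$ ($m{\left(I,C \right)} = 11 I - 7 C = - 7 C + 11 I$)
$z{\left(h,N \right)} = -2 + N^{2}$ ($z{\left(h,N \right)} = -2 + N 1 N = -2 + N N = -2 + N^{2}$)
$\left(m{\left(12,4 \right)} + z{\left(-8,L{\left(2 \right)} \right)}\right)^{2} = \left(\left(\left(-7\right) 4 + 11 \cdot 12\right) - \left(2 - 2^{2}\right)\right)^{2} = \left(\left(-28 + 132\right) + \left(-2 + 4\right)\right)^{2} = \left(104 + 2\right)^{2} = 106^{2} = 11236$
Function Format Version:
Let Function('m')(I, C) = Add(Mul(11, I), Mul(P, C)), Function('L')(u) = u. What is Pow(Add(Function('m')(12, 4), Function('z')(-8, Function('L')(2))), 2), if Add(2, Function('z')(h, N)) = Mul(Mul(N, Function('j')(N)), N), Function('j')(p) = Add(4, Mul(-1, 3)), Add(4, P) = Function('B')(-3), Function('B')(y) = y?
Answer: 11236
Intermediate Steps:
P = -7 (P = Add(-4, -3) = -7)
Function('j')(p) = 1 (Function('j')(p) = Add(4, -3) = 1)
Function('m')(I, C) = Add(Mul(-7, C), Mul(11, I)) (Function('m')(I, C) = Add(Mul(11, I), Mul(-7, C)) = Add(Mul(-7, C), Mul(11, I)))
Function('z')(h, N) = Add(-2, Pow(N, 2)) (Function('z')(h, N) = Add(-2, Mul(Mul(N, 1), N)) = Add(-2, Mul(N, N)) = Add(-2, Pow(N, 2)))
Pow(Add(Function('m')(12, 4), Function('z')(-8, Function('L')(2))), 2) = Pow(Add(Add(Mul(-7, 4), Mul(11, 12)), Add(-2, Pow(2, 2))), 2) = Pow(Add(Add(-28, 132), Add(-2, 4)), 2) = Pow(Add(104, 2), 2) = Pow(106, 2) = 11236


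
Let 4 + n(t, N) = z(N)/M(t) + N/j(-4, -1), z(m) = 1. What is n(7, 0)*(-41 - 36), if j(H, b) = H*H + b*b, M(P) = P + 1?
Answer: 2387/8 ≈ 298.38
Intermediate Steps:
M(P) = 1 + P
j(H, b) = H² + b²
n(t, N) = -4 + 1/(1 + t) + N/17 (n(t, N) = -4 + (1/(1 + t) + N/((-4)² + (-1)²)) = -4 + (1/(1 + t) + N/(16 + 1)) = -4 + (1/(1 + t) + N/17) = -4 + 1/(1 + t) + N/17)
n(7, 0)*(-41 - 36) = ((17 + (1 + 7)*(-68 + 0))/(17*(1 + 7)))*(-41 - 36) = ((1/17)*(17 + 8*(-68))/8)*(-77) = ((1/17)*(⅛)*(17 - 544))*(-77) = ((1/17)*(⅛)*(-527))*(-77) = -31/8*(-77) = 2387/8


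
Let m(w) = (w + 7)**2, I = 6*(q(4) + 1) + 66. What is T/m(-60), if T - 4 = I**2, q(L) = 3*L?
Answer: 20740/2809 ≈ 7.3834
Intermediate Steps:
I = 144 (I = 6*(3*4 + 1) + 66 = 6*(12 + 1) + 66 = 6*13 + 66 = 78 + 66 = 144)
m(w) = (7 + w)**2
T = 20740 (T = 4 + 144**2 = 4 + 20736 = 20740)
T/m(-60) = 20740/((7 - 60)**2) = 20740/((-53)**2) = 20740/2809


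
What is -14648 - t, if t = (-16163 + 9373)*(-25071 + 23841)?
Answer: -8366348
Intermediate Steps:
t = 8351700 (t = -6790*(-1230) = 8351700)
-14648 - t = -14648 - 1*8351700 = -14648 - 8351700 = -8366348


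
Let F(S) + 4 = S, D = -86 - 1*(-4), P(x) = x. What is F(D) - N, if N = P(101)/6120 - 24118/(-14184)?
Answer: -105754967/1205640 ≈ -87.717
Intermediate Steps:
N = 2069927/1205640 (N = 101/6120 - 24118/(-14184) = 101*(1/6120) - 24118*(-1/14184) = 101/6120 + 12059/7092 = 2069927/1205640 ≈ 1.7169)
D = -82 (D = -86 + 4 = -82)
F(S) = -4 + S
F(D) - N = (-4 - 82) - 1*2069927/1205640 = -86 - 2069927/1205640 = -105754967/1205640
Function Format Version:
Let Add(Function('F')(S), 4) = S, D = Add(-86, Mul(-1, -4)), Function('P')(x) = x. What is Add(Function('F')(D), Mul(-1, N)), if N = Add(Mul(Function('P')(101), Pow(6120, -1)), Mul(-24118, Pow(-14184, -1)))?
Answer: Rational(-105754967, 1205640) ≈ -87.717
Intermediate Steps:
N = Rational(2069927, 1205640) (N = Add(Mul(101, Pow(6120, -1)), Mul(-24118, Pow(-14184, -1))) = Add(Mul(101, Rational(1, 6120)), Mul(-24118, Rational(-1, 14184))) = Add(Rational(101, 6120), Rational(12059, 7092)) = Rational(2069927, 1205640) ≈ 1.7169)
D = -82 (D = Add(-86, 4) = -82)
Function('F')(S) = Add(-4, S)
Add(Function('F')(D), Mul(-1, N)) = Add(Add(-4, -82), Mul(-1, Rational(2069927, 1205640))) = Add(-86, Rational(-2069927, 1205640)) = Rational(-105754967, 1205640)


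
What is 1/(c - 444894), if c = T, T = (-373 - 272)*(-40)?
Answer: -1/419094 ≈ -2.3861e-6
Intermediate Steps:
T = 25800 (T = -645*(-40) = 25800)
c = 25800
1/(c - 444894) = 1/(25800 - 444894) = 1/(-419094) = -1/419094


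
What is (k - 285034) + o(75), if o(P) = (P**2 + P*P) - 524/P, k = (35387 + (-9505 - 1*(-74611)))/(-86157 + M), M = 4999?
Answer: -1666532204167/6086850 ≈ -2.7379e+5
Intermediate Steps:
k = -100493/81158 (k = (35387 + (-9505 - 1*(-74611)))/(-86157 + 4999) = (35387 + (-9505 + 74611))/(-81158) = (35387 + 65106)*(-1/81158) = 100493*(-1/81158) = -100493/81158 ≈ -1.2382)
o(P) = -524/P + 2*P**2 (o(P) = (P**2 + P**2) - 524/P = 2*P**2 - 524/P = -524/P + 2*P**2)
(k - 285034) + o(75) = (-100493/81158 - 285034) + 2*(-262 + 75**3)/75 = -23132889865/81158 + 2*(1/75)*(-262 + 421875) = -23132889865/81158 + 2*(1/75)*421613 = -23132889865/81158 + 843226/75 = -1666532204167/6086850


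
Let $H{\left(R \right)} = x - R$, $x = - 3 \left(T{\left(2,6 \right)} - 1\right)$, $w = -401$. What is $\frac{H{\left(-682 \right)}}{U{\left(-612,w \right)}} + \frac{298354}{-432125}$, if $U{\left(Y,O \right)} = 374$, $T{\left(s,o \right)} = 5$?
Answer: $\frac{88969677}{80807375} \approx 1.101$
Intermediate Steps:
$x = -12$ ($x = - 3 \left(5 - 1\right) = \left(-3\right) 4 = -12$)
$H{\left(R \right)} = -12 - R$
$\frac{H{\left(-682 \right)}}{U{\left(-612,w \right)}} + \frac{298354}{-432125} = \frac{-12 - -682}{374} + \frac{298354}{-432125} = \left(-12 + 682\right) \frac{1}{374} + 298354 \left(- \frac{1}{432125}\right) = 670 \cdot \frac{1}{374} - \frac{298354}{432125} = \frac{335}{187} - \frac{298354}{432125} = \frac{88969677}{80807375}$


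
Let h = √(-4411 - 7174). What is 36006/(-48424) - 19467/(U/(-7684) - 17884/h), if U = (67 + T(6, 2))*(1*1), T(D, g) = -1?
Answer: 51*(-24254745784*√11585 + 411351205320615*I)/(24212*(382305*I + 68710328*√11585)) ≈ -0.7375 + 117.16*I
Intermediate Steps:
h = I*√11585 (h = √(-11585) = I*√11585 ≈ 107.63*I)
U = 66 (U = (67 - 1)*(1*1) = 66*1 = 66)
36006/(-48424) - 19467/(U/(-7684) - 17884/h) = 36006/(-48424) - 19467/(66/(-7684) - 17884*(-I*√11585/11585)) = 36006*(-1/48424) - 19467/(66*(-1/7684) - (-17884)*I*√11585/11585) = -18003/24212 - 19467/(-33/3842 + 17884*I*√11585/11585)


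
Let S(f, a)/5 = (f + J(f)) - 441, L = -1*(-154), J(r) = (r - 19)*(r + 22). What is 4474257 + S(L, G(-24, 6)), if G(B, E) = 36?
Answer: 4591622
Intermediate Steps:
J(r) = (-19 + r)*(22 + r)
L = 154
S(f, a) = -4295 + 5*f² + 20*f (S(f, a) = 5*((f + (-418 + f² + 3*f)) - 441) = 5*((-418 + f² + 4*f) - 441) = 5*(-859 + f² + 4*f) = -4295 + 5*f² + 20*f)
4474257 + S(L, G(-24, 6)) = 4474257 + (-4295 + 5*154² + 20*154) = 4474257 + (-4295 + 5*23716 + 3080) = 4474257 + (-4295 + 118580 + 3080) = 4474257 + 117365 = 4591622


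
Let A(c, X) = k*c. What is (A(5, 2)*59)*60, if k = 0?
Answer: 0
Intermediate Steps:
A(c, X) = 0 (A(c, X) = 0*c = 0)
(A(5, 2)*59)*60 = (0*59)*60 = 0*60 = 0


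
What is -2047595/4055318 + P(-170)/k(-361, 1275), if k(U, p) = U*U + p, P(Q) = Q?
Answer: -33768089460/66707953441 ≈ -0.50621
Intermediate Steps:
k(U, p) = p + U² (k(U, p) = U² + p = p + U²)
-2047595/4055318 + P(-170)/k(-361, 1275) = -2047595/4055318 - 170/(1275 + (-361)²) = -2047595*1/4055318 - 170/(1275 + 130321) = -2047595/4055318 - 170/131596 = -2047595/4055318 - 170*1/131596 = -2047595/4055318 - 85/65798 = -33768089460/66707953441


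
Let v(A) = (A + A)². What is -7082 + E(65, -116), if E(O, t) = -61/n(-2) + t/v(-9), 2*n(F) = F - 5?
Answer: -4005815/567 ≈ -7064.9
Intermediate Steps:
n(F) = -5/2 + F/2 (n(F) = (F - 5)/2 = (-5 + F)/2 = -5/2 + F/2)
v(A) = 4*A² (v(A) = (2*A)² = 4*A²)
E(O, t) = 122/7 + t/324 (E(O, t) = -61/(-5/2 + (½)*(-2)) + t/((4*(-9)²)) = -61/(-5/2 - 1) + t/((4*81)) = -61/(-7/2) + t/324 = -61*(-2/7) + t*(1/324) = 122/7 + t/324)
-7082 + E(65, -116) = -7082 + (122/7 + (1/324)*(-116)) = -7082 + (122/7 - 29/81) = -7082 + 9679/567 = -4005815/567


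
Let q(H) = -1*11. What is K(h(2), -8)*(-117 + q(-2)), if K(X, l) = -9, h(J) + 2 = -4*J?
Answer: 1152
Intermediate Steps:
h(J) = -2 - 4*J
q(H) = -11
K(h(2), -8)*(-117 + q(-2)) = -9*(-117 - 11) = -9*(-128) = 1152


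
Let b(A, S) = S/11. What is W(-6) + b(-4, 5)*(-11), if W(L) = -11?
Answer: -16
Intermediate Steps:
b(A, S) = S/11 (b(A, S) = S*(1/11) = S/11)
W(-6) + b(-4, 5)*(-11) = -11 + ((1/11)*5)*(-11) = -11 + (5/11)*(-11) = -11 - 5 = -16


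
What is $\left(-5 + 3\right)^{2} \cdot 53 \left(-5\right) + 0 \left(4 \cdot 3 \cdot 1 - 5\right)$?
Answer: $-1060$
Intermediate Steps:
$\left(-5 + 3\right)^{2} \cdot 53 \left(-5\right) + 0 \left(4 \cdot 3 \cdot 1 - 5\right) = \left(-2\right)^{2} \left(-265\right) + 0 \left(12 \cdot 1 - 5\right) = 4 \left(-265\right) + 0 \left(12 - 5\right) = -1060 + 0 \cdot 7 = -1060 + 0 = -1060$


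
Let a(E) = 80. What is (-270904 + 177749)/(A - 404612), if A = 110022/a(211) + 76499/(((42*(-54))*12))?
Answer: 12676532400/54872836033 ≈ 0.23102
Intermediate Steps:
A = 186764927/136080 (A = 110022/80 + 76499/(((42*(-54))*12)) = 110022*(1/80) + 76499/((-2268*12)) = 55011/40 + 76499/(-27216) = 55011/40 + 76499*(-1/27216) = 55011/40 - 76499/27216 = 186764927/136080 ≈ 1372.5)
(-270904 + 177749)/(A - 404612) = (-270904 + 177749)/(186764927/136080 - 404612) = -93155/(-54872836033/136080) = -93155*(-136080/54872836033) = 12676532400/54872836033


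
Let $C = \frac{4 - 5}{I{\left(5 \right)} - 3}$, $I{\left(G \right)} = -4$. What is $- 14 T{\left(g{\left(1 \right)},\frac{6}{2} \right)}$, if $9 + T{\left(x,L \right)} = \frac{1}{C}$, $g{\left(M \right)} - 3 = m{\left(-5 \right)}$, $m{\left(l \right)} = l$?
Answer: $28$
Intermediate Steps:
$g{\left(M \right)} = -2$ ($g{\left(M \right)} = 3 - 5 = -2$)
$C = \frac{1}{7}$ ($C = \frac{4 - 5}{-4 - 3} = - \frac{1}{-7} = \left(-1\right) \left(- \frac{1}{7}\right) = \frac{1}{7} \approx 0.14286$)
$T{\left(x,L \right)} = -2$ ($T{\left(x,L \right)} = -9 + \frac{1}{\frac{1}{7}} = -9 + 7 = -2$)
$- 14 T{\left(g{\left(1 \right)},\frac{6}{2} \right)} = \left(-14\right) \left(-2\right) = 28$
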